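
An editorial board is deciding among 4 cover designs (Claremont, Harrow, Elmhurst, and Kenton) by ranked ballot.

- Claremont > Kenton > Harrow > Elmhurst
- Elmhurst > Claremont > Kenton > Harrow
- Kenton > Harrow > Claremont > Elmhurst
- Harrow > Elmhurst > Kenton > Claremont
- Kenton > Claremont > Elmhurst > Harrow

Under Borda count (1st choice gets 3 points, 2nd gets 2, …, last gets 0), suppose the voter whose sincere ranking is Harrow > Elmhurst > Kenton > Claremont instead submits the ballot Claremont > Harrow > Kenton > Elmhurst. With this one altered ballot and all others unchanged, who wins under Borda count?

Borda totals with the altered ballot: Claremont 11, Harrow 5, Elmhurst 4, Kenton 10.
The switch changes the winner from Kenton to Claremont.

Claremont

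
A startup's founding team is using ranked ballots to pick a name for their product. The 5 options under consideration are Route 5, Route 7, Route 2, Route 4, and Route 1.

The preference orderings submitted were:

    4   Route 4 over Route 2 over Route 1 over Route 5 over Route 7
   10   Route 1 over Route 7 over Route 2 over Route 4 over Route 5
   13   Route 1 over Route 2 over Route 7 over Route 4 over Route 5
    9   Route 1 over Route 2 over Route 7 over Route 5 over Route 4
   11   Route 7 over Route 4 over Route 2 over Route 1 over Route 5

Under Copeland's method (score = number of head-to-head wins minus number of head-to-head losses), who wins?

Pairwise results:
  Route 5 vs Route 7: Route 7 wins 43–4.
  Route 5 vs Route 2: Route 2 wins 47–0.
  Route 5 vs Route 4: Route 4 wins 38–9.
  Route 5 vs Route 1: Route 1 wins 47–0.
  Route 7 vs Route 2: Route 2 wins 26–21.
  Route 7 vs Route 4: Route 7 wins 43–4.
  Route 7 vs Route 1: Route 1 wins 36–11.
  Route 2 vs Route 4: Route 2 wins 32–15.
  Route 2 vs Route 1: Route 1 wins 32–15.
  Route 4 vs Route 1: Route 1 wins 32–15.
Copeland scores (wins − losses):
  Route 5: 0 − 4 = -4
  Route 7: 2 − 2 = 0
  Route 2: 3 − 1 = 2
  Route 4: 1 − 3 = -2
  Route 1: 4 − 0 = 4
Route 1 has the best Copeland score.

Route 1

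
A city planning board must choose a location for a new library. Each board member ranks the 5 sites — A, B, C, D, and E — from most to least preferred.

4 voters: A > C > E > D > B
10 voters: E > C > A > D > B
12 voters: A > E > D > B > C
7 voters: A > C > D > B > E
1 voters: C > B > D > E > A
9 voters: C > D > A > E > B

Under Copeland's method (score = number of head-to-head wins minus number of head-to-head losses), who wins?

A

Pairwise results:
  A vs B: A wins 42–1.
  A vs C: A wins 23–20.
  A vs D: A wins 33–10.
  A vs E: A wins 32–11.
  B vs C: C wins 31–12.
  B vs D: D wins 42–1.
  B vs E: E wins 35–8.
  C vs D: C wins 31–12.
  C vs E: E wins 22–21.
  D vs E: E wins 26–17.
Copeland scores (wins − losses):
  A: 4 − 0 = 4
  B: 0 − 4 = -4
  C: 2 − 2 = 0
  D: 1 − 3 = -2
  E: 3 − 1 = 2
A has the best Copeland score.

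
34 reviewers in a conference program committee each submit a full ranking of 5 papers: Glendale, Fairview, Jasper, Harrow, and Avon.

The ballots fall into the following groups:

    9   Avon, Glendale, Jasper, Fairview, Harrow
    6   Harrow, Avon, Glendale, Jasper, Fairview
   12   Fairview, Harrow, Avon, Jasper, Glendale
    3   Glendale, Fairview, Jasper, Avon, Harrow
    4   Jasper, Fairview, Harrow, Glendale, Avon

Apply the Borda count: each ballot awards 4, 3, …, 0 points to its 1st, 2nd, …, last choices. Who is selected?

Borda scores:
  Glendale: 9·3 + 6·2 + 12·0 + 3·4 + 4·1 = 55
  Fairview: 9·1 + 6·0 + 12·4 + 3·3 + 4·3 = 78
  Jasper: 9·2 + 6·1 + 12·1 + 3·2 + 4·4 = 58
  Harrow: 9·0 + 6·4 + 12·3 + 3·0 + 4·2 = 68
  Avon: 9·4 + 6·3 + 12·2 + 3·1 + 4·0 = 81
Avon has the highest total.

Avon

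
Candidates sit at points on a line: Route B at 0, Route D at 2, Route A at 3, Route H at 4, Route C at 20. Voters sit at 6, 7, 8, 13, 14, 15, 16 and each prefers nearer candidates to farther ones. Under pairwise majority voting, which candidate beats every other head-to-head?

Route C

With single-peaked preferences on a line, the Condorcet winner is the candidate closest to the median voter.
The median voter (position 13) is closest to Route C at 20.
Check: Route C vs Route B — voters closer to Route C: 4 of 7.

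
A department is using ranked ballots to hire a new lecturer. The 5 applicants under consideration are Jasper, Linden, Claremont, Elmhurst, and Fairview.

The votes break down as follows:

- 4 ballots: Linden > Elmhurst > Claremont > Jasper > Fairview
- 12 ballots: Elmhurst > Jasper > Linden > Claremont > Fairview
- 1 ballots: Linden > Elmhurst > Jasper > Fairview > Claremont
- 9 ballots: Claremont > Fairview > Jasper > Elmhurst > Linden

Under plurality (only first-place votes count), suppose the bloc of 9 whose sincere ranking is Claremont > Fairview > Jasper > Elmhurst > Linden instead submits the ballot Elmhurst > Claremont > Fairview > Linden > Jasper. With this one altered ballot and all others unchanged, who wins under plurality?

Elmhurst

First-place totals with the altered ballot: Jasper 0, Linden 5, Claremont 0, Elmhurst 21, Fairview 0.
The winner is unchanged: still Elmhurst.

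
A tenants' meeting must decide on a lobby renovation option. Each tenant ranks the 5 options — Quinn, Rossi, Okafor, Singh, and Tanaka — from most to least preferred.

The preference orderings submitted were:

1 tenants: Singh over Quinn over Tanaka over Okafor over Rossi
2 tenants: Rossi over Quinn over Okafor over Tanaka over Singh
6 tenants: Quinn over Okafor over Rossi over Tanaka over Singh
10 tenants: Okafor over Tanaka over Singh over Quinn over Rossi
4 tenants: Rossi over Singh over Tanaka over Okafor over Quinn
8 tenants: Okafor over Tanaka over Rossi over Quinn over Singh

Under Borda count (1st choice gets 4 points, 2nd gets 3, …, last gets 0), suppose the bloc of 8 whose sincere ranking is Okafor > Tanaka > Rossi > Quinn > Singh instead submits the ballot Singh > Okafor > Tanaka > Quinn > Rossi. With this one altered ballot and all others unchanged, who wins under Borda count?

Borda totals with the altered ballot: Quinn 51, Rossi 36, Okafor 91, Singh 68, Tanaka 64.
The winner is unchanged: still Okafor.

Okafor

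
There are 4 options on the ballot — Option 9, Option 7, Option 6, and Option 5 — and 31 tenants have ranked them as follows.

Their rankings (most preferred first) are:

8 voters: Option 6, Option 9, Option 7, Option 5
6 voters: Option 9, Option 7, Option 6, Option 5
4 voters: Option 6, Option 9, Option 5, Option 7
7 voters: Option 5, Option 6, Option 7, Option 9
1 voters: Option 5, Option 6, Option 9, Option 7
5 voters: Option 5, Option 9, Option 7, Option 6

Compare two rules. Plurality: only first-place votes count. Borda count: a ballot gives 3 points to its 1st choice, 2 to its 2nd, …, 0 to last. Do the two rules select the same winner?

Plurality first-place counts: Option 9 6, Option 7 0, Option 6 12, Option 5 13 → Option 5.
Borda totals: Option 9 53, Option 7 32, Option 6 58, Option 5 43 → Option 6.
The two rules disagree: plurality picks Option 5, Borda picks Option 6.

No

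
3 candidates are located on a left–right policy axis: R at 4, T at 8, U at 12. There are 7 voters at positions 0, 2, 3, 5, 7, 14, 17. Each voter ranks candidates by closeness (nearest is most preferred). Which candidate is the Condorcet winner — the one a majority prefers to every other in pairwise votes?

R

With single-peaked preferences on a line, the Condorcet winner is the candidate closest to the median voter.
The median voter (position 5) is closest to R at 4.
Check: R vs U — voters closer to R: 5 of 7.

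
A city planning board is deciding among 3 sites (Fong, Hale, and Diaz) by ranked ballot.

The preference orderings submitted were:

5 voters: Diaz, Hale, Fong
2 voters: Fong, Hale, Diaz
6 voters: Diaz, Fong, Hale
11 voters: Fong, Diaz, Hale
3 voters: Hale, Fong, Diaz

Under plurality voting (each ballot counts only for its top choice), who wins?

Fong

First-place vote totals:
  Fong: 13
  Hale: 3
  Diaz: 11
Fong has the most first-place votes.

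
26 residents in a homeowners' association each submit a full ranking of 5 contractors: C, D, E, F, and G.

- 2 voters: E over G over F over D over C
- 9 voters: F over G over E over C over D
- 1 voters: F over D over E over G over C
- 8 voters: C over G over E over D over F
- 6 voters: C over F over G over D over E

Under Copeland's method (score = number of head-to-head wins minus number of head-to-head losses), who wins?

C

Pairwise results:
  C vs D: C wins 23–3.
  C vs E: C wins 14–12.
  C vs F: C wins 14–12.
  C vs G: C wins 14–12.
  D vs E: E wins 19–7.
  D vs F: F wins 18–8.
  D vs G: G wins 25–1.
  E vs F: F wins 16–10.
  E vs G: G wins 23–3.
  F vs G: F wins 16–10.
Copeland scores (wins − losses):
  C: 4 − 0 = 4
  D: 0 − 4 = -4
  E: 1 − 3 = -2
  F: 3 − 1 = 2
  G: 2 − 2 = 0
C has the best Copeland score.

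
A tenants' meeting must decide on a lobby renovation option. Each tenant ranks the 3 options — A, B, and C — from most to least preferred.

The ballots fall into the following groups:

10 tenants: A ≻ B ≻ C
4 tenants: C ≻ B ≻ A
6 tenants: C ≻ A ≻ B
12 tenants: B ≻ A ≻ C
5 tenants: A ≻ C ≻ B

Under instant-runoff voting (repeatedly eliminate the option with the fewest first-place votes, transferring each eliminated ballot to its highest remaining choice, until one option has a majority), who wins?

A

Round 1: A 15, B 12, C 10. C has the fewest and is eliminated.
Round 2: A 21, B 16. A has a majority.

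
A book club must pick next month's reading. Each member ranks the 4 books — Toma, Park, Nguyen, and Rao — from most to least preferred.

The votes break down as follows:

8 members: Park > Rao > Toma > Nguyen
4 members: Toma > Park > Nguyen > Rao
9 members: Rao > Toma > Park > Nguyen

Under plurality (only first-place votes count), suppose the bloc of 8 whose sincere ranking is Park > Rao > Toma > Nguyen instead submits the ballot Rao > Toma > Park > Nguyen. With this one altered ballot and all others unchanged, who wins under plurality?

First-place totals with the altered ballot: Toma 4, Park 0, Nguyen 0, Rao 17.
The winner is unchanged: still Rao.

Rao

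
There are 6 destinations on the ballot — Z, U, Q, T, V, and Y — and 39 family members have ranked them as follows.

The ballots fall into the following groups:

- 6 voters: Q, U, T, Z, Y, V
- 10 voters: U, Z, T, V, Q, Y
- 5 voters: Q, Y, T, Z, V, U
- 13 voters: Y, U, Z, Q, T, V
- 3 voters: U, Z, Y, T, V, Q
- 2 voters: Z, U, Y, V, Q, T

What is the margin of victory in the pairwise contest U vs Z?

25

Ballots ranking U above Z: 6+10+13+3 = 32.
Ballots ranking Z above U: 5+2 = 7.
U wins 32–7, a margin of 25.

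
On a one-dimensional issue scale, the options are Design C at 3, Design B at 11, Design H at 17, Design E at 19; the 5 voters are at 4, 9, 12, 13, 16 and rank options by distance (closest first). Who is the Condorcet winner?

With single-peaked preferences on a line, the Condorcet winner is the candidate closest to the median voter.
The median voter (position 12) is closest to Design B at 11.
Check: Design B vs Design E — voters closer to Design B: 4 of 5.

Design B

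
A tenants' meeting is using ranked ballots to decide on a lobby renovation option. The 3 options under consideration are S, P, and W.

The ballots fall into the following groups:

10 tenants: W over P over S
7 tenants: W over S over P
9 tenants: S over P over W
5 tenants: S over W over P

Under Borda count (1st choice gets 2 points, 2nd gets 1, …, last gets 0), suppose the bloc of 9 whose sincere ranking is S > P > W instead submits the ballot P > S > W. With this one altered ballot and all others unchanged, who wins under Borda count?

Borda totals with the altered ballot: S 26, P 28, W 39.
The winner is unchanged: still W.

W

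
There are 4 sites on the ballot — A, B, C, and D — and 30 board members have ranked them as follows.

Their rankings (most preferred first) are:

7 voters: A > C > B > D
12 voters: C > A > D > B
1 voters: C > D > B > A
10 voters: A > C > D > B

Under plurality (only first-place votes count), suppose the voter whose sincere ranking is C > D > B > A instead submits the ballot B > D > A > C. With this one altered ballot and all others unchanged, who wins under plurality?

A

First-place totals with the altered ballot: A 17, B 1, C 12, D 0.
The winner is unchanged: still A.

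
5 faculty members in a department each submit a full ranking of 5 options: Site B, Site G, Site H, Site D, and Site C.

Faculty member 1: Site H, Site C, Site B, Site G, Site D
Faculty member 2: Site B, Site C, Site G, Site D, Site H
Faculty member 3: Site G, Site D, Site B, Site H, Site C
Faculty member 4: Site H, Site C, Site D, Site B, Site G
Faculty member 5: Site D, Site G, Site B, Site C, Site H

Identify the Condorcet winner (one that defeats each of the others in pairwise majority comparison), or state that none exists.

Head-to-head results (5 voters total):
Site B vs Site G: Site B wins 3–2.
Site B vs Site H: Site B wins 3–2.
Site B vs Site D: Site D wins 3–2.
Site B vs Site C: Site B wins 3–2.
Site G vs Site H: Site G wins 3–2.
Site G vs Site D: Site G wins 3–2.
Site G vs Site C: Site C wins 3–2.
Site H vs Site D: Site D wins 3–2.
Site H vs Site C: Site H wins 3–2.
Site D vs Site C: Site C wins 3–2.
No candidate beats all others: Site B beats Site G beats Site D beats Site B, a majority cycle.

There is no Condorcet winner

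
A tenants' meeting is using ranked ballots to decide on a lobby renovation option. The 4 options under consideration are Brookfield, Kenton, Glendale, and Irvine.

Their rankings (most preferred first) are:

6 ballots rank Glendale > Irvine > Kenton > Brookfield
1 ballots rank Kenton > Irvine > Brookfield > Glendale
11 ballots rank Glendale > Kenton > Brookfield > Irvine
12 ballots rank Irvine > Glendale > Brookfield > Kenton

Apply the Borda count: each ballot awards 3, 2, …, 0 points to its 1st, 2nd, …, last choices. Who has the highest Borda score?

Borda scores:
  Brookfield: 6·0 + 1 + 11·1 + 12·1 = 24
  Kenton: 6·1 + 3 + 11·2 + 12·0 = 31
  Glendale: 6·3 + 0 + 11·3 + 12·2 = 75
  Irvine: 6·2 + 2 + 11·0 + 12·3 = 50
Glendale has the highest total.

Glendale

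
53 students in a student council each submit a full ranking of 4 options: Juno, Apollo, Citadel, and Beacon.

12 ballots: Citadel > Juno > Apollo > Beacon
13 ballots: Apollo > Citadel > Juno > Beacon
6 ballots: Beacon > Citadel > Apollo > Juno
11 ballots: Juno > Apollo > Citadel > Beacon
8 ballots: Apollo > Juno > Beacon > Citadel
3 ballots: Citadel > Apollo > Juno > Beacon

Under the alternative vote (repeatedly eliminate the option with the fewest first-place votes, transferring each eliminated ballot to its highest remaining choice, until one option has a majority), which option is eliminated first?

Round 1: Apollo 21, Citadel 15, Juno 11, Beacon 6. Beacon has the fewest and is eliminated.
Round 2: Apollo 21, Citadel 21, Juno 11. Juno has the fewest and is eliminated.
Round 3: Apollo 32, Citadel 21. Apollo has a majority.

Beacon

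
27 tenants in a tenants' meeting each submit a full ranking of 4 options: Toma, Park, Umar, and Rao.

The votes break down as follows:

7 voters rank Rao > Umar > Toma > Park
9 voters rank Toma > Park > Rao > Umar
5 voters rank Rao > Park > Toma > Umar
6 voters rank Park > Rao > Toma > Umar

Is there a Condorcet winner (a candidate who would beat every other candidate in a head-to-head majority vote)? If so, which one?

No Condorcet winner

Head-to-head results (27 voters total):
Toma vs Park: Toma wins 16–11.
Toma vs Umar: Toma wins 20–7.
Toma vs Rao: Rao wins 18–9.
Park vs Umar: Park wins 20–7.
Park vs Rao: Park wins 15–12.
Umar vs Rao: Rao wins 27–0.
No candidate beats all others: Toma beats Park beats Rao beats Toma, a majority cycle.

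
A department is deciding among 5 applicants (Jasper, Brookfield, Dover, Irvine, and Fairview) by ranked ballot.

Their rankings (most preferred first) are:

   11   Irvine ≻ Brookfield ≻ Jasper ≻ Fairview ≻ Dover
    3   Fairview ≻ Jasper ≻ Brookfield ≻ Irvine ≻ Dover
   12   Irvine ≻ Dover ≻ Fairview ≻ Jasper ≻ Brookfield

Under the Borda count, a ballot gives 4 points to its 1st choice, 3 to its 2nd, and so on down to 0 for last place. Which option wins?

Irvine

Borda scores:
  Jasper: 11·2 + 3·3 + 12·1 = 43
  Brookfield: 11·3 + 3·2 + 12·0 = 39
  Dover: 11·0 + 3·0 + 12·3 = 36
  Irvine: 11·4 + 3·1 + 12·4 = 95
  Fairview: 11·1 + 3·4 + 12·2 = 47
Irvine has the highest total.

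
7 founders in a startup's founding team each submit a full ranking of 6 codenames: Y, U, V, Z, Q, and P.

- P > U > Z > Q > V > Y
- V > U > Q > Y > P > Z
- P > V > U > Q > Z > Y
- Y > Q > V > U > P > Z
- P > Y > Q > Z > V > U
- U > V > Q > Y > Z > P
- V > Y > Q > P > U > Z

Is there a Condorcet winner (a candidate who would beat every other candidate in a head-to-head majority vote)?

Head-to-head results (7 voters total):
Y vs U: U wins 4–3.
Y vs V: V wins 5–2.
Y vs Z: Y wins 5–2.
Y vs Q: Q wins 4–3.
Y vs P: Y wins 4–3.
U vs V: V wins 5–2.
U vs Z: U wins 6–1.
U vs Q: U wins 4–3.
U vs P: P wins 4–3.
V vs Z: V wins 5–2.
V vs Q: V wins 4–3.
V vs P: V wins 4–3.
Z vs Q: Q wins 6–1.
Z vs P: P wins 6–1.
Q vs P: Q wins 4–3.
V beats each rival — Y (5–2), U (5–2), Z (5–2), Q (4–3), P (4–3) — so V is the Condorcet winner.

Yes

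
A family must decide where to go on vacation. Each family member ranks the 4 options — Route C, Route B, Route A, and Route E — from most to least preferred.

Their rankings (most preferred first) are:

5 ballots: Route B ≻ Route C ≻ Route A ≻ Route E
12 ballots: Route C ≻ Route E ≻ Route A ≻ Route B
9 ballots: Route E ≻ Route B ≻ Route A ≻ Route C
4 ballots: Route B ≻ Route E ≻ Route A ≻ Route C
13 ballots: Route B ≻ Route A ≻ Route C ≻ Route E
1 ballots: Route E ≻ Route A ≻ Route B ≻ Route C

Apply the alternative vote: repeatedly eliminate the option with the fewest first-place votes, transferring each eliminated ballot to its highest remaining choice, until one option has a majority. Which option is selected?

Round 1: Route B 22, Route C 12, Route E 10, Route A 0. Route A has the fewest and is eliminated.
Round 2: Route B 22, Route C 12, Route E 10. Route E has the fewest and is eliminated.
Round 3: Route B 32, Route C 12. Route B has a majority.

Route B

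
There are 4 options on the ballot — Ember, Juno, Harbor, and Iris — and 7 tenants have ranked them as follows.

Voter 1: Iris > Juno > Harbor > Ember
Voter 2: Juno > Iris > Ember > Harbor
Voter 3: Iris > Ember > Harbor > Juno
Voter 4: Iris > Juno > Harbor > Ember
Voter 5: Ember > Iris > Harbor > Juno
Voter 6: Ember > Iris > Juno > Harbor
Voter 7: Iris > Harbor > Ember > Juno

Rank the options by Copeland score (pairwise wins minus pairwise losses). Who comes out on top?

Pairwise results:
  Ember vs Juno: Ember wins 4–3.
  Ember vs Harbor: Ember wins 4–3.
  Ember vs Iris: Iris wins 5–2.
  Juno vs Harbor: Juno wins 4–3.
  Juno vs Iris: Iris wins 6–1.
  Harbor vs Iris: Iris wins 7–0.
Copeland scores (wins − losses):
  Ember: 2 − 1 = 1
  Juno: 1 − 2 = -1
  Harbor: 0 − 3 = -3
  Iris: 3 − 0 = 3
Iris has the best Copeland score.

Iris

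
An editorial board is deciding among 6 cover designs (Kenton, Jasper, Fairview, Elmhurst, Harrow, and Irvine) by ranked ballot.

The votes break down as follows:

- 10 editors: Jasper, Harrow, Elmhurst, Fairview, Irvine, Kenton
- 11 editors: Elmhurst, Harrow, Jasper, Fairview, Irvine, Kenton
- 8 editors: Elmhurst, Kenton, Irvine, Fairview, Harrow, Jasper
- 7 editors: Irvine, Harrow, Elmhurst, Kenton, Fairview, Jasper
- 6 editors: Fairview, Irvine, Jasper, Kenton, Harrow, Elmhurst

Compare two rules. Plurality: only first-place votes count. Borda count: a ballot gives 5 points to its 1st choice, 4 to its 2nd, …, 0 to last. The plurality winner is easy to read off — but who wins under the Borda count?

Plurality first-place counts: Kenton 0, Jasper 10, Fairview 6, Elmhurst 19, Harrow 0, Irvine 7 → Elmhurst.
Borda totals: Kenton 58, Jasper 101, Fairview 95, Elmhurst 146, Harrow 126, Irvine 104 → Elmhurst.

Elmhurst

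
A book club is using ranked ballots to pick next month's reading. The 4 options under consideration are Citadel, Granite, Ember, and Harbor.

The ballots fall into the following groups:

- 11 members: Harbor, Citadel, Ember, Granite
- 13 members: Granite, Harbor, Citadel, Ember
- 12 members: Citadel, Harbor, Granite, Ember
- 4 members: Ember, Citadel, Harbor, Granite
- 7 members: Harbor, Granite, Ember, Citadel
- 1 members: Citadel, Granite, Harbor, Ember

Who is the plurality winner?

First-place vote totals:
  Citadel: 13
  Granite: 13
  Ember: 4
  Harbor: 18
Harbor has the most first-place votes.

Harbor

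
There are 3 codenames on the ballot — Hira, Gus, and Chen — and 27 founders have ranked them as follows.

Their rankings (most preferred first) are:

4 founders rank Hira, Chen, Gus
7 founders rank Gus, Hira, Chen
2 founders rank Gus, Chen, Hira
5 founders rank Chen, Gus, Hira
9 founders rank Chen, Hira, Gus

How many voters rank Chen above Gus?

18

Ballots ranking Chen above Gus: 4+5+9 = 18.
Ballots ranking Gus above Chen: 7+2 = 9.
So 18 of 27 voters prefer Chen to Gus.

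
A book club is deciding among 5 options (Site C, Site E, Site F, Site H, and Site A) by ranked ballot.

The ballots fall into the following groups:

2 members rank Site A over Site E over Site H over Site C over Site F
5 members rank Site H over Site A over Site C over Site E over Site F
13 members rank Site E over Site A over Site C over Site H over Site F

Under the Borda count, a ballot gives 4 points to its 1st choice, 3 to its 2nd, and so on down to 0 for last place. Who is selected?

Borda scores:
  Site C: 2·1 + 5·2 + 13·2 = 38
  Site E: 2·3 + 5·1 + 13·4 = 63
  Site F: 2·0 + 5·0 + 13·0 = 0
  Site H: 2·2 + 5·4 + 13·1 = 37
  Site A: 2·4 + 5·3 + 13·3 = 62
Site E has the highest total.

Site E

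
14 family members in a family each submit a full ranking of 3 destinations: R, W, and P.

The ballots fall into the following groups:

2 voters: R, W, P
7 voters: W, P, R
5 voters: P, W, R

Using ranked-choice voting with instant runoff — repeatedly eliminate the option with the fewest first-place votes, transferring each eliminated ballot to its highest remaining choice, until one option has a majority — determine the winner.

Round 1: W 7, P 5, R 2. R has the fewest and is eliminated.
Round 2: W 9, P 5. W has a majority.

W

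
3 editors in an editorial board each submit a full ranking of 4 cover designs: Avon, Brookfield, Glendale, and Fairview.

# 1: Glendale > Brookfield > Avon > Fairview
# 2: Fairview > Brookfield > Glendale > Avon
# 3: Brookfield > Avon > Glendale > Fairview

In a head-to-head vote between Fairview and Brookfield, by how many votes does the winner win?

Ballots ranking Fairview above Brookfield: 1.
Ballots ranking Brookfield above Fairview: 2.
Brookfield wins 2–1, a margin of 1.

1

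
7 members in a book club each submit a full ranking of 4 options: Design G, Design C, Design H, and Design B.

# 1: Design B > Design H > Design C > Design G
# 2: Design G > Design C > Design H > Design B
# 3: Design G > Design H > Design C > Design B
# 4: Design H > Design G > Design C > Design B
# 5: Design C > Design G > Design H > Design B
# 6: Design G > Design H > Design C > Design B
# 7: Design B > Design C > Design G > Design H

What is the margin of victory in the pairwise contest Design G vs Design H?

Ballots ranking Design G above Design H: 5.
Ballots ranking Design H above Design G: 2.
Design G wins 5–2, a margin of 3.

3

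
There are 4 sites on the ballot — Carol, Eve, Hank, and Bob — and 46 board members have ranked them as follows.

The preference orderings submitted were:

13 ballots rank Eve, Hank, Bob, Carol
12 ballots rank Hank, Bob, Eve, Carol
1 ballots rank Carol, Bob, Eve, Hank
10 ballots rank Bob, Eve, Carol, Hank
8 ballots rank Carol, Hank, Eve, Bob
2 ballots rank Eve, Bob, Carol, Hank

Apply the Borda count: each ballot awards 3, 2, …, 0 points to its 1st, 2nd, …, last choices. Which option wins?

Borda scores:
  Carol: 13·0 + 12·0 + 3 + 10·1 + 8·3 + 2·1 = 39
  Eve: 13·3 + 12·1 + 1 + 10·2 + 8·1 + 2·3 = 86
  Hank: 13·2 + 12·3 + 0 + 10·0 + 8·2 + 2·0 = 78
  Bob: 13·1 + 12·2 + 2 + 10·3 + 8·0 + 2·2 = 73
Eve has the highest total.

Eve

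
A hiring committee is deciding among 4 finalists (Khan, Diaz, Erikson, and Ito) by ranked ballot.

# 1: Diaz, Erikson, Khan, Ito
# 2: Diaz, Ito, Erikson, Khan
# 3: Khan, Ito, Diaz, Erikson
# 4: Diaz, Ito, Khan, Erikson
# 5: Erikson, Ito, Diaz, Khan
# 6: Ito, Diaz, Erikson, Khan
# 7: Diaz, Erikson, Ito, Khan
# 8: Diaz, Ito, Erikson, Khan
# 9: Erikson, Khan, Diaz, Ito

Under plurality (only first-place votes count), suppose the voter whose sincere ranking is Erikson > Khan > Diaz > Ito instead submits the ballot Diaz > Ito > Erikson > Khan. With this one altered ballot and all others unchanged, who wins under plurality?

Diaz

First-place totals with the altered ballot: Khan 1, Diaz 6, Erikson 1, Ito 1.
The winner is unchanged: still Diaz.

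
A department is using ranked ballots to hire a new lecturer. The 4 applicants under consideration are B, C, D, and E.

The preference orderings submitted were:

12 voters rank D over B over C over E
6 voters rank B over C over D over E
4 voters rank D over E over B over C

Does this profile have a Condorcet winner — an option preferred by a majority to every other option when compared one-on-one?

Head-to-head results (22 voters total):
B vs C: B wins 22–0.
B vs D: D wins 16–6.
B vs E: B wins 18–4.
C vs D: D wins 16–6.
C vs E: C wins 18–4.
D vs E: D wins 22–0.
D beats each rival — B (16–6), C (16–6), E (22–0) — so D is the Condorcet winner.

Yes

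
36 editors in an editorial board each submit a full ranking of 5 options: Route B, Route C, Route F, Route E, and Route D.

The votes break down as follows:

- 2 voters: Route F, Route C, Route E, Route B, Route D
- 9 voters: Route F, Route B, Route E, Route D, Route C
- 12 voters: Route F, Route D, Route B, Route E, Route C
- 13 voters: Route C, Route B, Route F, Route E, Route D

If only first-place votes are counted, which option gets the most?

First-place vote totals:
  Route B: 0
  Route C: 13
  Route F: 23
  Route E: 0
  Route D: 0
Route F has the most first-place votes.

Route F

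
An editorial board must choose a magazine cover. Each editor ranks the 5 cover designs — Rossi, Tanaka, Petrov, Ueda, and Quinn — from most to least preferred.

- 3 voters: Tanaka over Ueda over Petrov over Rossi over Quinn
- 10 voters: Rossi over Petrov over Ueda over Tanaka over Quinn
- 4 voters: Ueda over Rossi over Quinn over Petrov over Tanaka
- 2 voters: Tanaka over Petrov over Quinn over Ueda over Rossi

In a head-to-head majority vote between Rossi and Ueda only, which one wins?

Rossi

Ballots ranking Rossi above Ueda: 10.
Ballots ranking Ueda above Rossi: 3+4+2 = 9.
Rossi wins the head-to-head, 10–9.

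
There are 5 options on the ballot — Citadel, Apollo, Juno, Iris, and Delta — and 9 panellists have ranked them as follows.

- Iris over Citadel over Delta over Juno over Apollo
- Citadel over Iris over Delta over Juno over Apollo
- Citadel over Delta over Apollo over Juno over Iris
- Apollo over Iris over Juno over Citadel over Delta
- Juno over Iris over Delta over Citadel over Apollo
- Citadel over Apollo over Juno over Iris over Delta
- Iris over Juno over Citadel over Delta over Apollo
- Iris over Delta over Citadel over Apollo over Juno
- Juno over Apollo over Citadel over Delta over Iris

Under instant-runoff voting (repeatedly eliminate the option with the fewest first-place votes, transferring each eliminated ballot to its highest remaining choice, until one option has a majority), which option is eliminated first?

Delta

Round 1: Citadel 3, Iris 3, Juno 2, Apollo 1, Delta 0. Delta has the fewest and is eliminated.
Round 2: Citadel 3, Iris 3, Juno 2, Apollo 1. Apollo has the fewest and is eliminated.
Round 3: Iris 4, Citadel 3, Juno 2. Juno has the fewest and is eliminated.
Round 4: Iris 5, Citadel 4. Iris has a majority.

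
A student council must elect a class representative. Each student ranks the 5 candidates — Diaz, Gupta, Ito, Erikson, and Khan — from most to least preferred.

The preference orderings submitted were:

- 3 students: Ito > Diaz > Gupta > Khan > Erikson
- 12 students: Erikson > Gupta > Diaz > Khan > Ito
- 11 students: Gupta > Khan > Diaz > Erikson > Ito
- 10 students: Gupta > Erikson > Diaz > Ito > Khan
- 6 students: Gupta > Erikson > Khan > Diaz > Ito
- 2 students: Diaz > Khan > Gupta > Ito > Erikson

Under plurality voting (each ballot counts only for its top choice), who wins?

Gupta

First-place vote totals:
  Diaz: 2
  Gupta: 27
  Ito: 3
  Erikson: 12
  Khan: 0
Gupta has the most first-place votes.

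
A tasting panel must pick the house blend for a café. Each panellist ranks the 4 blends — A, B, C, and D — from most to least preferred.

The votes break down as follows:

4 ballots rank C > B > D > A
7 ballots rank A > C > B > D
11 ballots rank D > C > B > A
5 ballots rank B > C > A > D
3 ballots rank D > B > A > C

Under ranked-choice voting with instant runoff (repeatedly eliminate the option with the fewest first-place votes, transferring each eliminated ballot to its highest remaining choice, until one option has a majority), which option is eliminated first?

C

Round 1: D 14, A 7, B 5, C 4. C has the fewest and is eliminated.
Round 2: D 14, B 9, A 7. A has the fewest and is eliminated.
Round 3: B 16, D 14. B has a majority.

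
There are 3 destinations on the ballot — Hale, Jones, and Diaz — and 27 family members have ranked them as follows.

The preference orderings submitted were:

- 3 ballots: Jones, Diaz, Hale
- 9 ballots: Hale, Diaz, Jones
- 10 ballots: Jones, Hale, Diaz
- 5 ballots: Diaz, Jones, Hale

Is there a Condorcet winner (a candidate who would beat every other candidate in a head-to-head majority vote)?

No

Head-to-head results (27 voters total):
Hale vs Jones: Jones wins 18–9.
Hale vs Diaz: Hale wins 19–8.
Jones vs Diaz: Diaz wins 14–13.
No candidate beats all others: Hale beats Diaz beats Jones beats Hale, a majority cycle.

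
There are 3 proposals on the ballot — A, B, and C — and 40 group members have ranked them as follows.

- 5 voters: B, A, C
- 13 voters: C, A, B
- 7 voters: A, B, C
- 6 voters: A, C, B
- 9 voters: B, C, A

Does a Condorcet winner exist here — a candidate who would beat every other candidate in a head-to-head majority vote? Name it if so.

Head-to-head results (40 voters total):
A vs B: A wins 26–14.
A vs C: C wins 22–18.
B vs C: B wins 21–19.
No candidate beats all others: A beats B beats C beats A, a majority cycle.

There is no Condorcet winner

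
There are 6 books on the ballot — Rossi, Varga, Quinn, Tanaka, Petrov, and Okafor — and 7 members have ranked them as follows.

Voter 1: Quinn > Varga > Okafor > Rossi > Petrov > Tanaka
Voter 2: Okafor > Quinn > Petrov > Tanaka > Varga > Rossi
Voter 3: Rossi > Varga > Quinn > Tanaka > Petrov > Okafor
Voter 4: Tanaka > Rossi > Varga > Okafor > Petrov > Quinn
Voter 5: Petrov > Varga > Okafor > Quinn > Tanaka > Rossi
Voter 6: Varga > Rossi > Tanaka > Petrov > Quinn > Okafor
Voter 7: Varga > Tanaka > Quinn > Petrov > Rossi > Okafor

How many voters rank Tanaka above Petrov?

4

Ballots ranking Tanaka above Petrov: 4.
Ballots ranking Petrov above Tanaka: 3.
So 4 of 7 voters prefer Tanaka to Petrov.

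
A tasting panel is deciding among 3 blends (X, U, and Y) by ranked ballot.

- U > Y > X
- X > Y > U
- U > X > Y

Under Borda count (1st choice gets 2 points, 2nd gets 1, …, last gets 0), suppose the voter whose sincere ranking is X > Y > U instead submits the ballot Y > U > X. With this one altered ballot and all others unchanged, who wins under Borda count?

Borda totals with the altered ballot: X 1, U 5, Y 3.
The winner is unchanged: still U.

U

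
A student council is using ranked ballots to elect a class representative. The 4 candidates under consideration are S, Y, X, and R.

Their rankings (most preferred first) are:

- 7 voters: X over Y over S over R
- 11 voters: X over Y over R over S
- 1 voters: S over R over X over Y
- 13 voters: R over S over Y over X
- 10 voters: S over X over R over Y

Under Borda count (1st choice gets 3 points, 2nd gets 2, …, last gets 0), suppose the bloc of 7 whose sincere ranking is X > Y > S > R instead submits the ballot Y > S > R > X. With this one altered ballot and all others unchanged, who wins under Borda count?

Borda totals with the altered ballot: S 73, Y 56, X 54, R 69.
The switch changes the winner from X to S.

S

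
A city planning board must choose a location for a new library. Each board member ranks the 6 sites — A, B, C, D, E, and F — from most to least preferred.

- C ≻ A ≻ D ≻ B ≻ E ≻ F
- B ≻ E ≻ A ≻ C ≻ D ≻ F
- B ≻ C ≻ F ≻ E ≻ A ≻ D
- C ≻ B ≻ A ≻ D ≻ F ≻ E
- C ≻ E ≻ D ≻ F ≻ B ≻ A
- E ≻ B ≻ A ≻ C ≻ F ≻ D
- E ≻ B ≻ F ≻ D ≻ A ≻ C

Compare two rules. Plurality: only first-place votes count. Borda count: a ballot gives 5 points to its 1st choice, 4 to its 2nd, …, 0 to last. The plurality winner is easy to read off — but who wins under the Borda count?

Plurality first-place counts: A 0, B 2, C 3, D 0, E 2, F 0 → C.
Borda totals: A 15, B 25, C 23, D 11, E 21, F 10 → B.

B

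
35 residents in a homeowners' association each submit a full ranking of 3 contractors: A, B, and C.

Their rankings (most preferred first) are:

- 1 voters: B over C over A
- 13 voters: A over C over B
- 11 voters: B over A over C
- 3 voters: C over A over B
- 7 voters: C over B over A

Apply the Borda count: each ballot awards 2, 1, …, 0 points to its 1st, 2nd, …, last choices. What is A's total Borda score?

Borda scores:
  A: 0 + 13·2 + 11·1 + 3·1 + 7·0 = 40
  B: 2 + 13·0 + 11·2 + 3·0 + 7·1 = 31
  C: 1 + 13·1 + 11·0 + 3·2 + 7·2 = 34

40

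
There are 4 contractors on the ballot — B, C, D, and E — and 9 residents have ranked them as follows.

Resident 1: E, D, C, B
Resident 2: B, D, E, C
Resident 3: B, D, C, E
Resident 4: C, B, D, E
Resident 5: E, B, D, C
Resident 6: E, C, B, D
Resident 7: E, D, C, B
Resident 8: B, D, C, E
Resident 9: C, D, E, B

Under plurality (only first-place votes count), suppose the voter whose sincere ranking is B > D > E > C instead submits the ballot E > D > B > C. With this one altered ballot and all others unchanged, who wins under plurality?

First-place totals with the altered ballot: B 2, C 2, D 0, E 5.
The winner is unchanged: still E.

E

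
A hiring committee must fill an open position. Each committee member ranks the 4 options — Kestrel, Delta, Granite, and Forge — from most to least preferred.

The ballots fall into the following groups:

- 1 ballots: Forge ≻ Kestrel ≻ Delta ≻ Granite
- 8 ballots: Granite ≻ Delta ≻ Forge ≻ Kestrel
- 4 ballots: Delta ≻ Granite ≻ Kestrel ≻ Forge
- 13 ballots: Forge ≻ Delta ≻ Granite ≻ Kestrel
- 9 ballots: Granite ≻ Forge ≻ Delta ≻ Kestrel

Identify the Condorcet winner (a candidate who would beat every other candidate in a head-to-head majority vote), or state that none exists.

Head-to-head results (35 voters total):
Kestrel vs Delta: Delta wins 34–1.
Kestrel vs Granite: Granite wins 34–1.
Kestrel vs Forge: Forge wins 31–4.
Delta vs Granite: Delta wins 18–17.
Delta vs Forge: Forge wins 23–12.
Granite vs Forge: Granite wins 21–14.
No candidate beats all others: Delta beats Granite beats Forge beats Delta, a majority cycle.

None — there is no Condorcet winner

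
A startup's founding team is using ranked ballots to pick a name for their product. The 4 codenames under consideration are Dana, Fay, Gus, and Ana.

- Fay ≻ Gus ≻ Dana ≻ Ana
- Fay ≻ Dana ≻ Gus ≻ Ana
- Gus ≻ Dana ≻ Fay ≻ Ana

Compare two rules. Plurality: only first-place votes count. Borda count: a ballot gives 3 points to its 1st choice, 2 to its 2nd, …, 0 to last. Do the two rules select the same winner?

Plurality first-place counts: Dana 0, Fay 2, Gus 1, Ana 0 → Fay.
Borda totals: Dana 5, Fay 7, Gus 6, Ana 0 → Fay.
The two rules agree on Fay.

Yes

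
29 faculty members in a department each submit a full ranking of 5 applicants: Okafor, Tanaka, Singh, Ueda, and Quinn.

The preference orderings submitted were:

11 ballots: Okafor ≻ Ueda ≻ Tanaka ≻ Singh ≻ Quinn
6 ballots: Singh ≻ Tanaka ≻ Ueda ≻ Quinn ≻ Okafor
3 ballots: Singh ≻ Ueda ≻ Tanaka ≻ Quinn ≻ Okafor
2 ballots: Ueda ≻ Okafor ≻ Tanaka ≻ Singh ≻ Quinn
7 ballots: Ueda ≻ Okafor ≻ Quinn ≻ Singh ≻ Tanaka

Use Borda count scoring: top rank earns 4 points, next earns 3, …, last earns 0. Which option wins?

Ueda

Borda scores:
  Okafor: 11·4 + 6·0 + 3·0 + 2·3 + 7·3 = 71
  Tanaka: 11·2 + 6·3 + 3·2 + 2·2 + 7·0 = 50
  Singh: 11·1 + 6·4 + 3·4 + 2·1 + 7·1 = 56
  Ueda: 11·3 + 6·2 + 3·3 + 2·4 + 7·4 = 90
  Quinn: 11·0 + 6·1 + 3·1 + 2·0 + 7·2 = 23
Ueda has the highest total.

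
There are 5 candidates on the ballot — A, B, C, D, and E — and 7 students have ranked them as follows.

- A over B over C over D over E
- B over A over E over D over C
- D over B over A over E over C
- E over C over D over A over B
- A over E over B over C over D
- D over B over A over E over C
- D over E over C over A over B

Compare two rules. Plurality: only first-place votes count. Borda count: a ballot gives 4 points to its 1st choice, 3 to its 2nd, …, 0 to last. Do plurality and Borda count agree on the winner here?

Plurality first-place counts: A 2, B 1, C 0, D 3, E 1 → D.
Borda totals: A 17, B 15, C 8, D 16, E 14 → A.
The two rules disagree: plurality picks D, Borda picks A.

No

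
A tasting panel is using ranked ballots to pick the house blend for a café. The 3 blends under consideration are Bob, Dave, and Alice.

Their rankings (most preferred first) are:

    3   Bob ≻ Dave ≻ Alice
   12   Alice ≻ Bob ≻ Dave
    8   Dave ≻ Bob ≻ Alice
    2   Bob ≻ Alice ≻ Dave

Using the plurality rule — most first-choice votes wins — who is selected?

Alice

First-place vote totals:
  Bob: 5
  Dave: 8
  Alice: 12
Alice has the most first-place votes.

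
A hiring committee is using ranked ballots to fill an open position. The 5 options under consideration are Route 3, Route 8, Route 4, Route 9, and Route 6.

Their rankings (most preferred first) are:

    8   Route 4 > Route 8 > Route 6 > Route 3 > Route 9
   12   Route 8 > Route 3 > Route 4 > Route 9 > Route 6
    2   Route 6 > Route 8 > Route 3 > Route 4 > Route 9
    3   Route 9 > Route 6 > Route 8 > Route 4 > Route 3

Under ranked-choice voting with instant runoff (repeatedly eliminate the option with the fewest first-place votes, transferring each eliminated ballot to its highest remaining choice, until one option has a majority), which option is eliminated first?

Round 1: Route 8 12, Route 4 8, Route 9 3, Route 6 2, Route 3 0. Route 3 has the fewest and is eliminated.
Round 2: Route 8 12, Route 4 8, Route 9 3, Route 6 2. Route 6 has the fewest and is eliminated.
Round 3: Route 8 14, Route 4 8, Route 9 3. Route 8 has a majority.

Route 3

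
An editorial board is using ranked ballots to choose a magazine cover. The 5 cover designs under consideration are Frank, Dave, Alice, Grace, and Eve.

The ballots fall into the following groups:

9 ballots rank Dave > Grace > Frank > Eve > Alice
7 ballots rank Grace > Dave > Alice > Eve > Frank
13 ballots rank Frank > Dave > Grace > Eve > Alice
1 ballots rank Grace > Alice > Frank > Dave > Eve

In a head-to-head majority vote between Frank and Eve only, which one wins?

Ballots ranking Frank above Eve: 9+13+1 = 23.
Ballots ranking Eve above Frank: 7.
Frank wins the head-to-head, 23–7.

Frank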